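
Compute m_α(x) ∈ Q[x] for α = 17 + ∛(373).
m_α(x) = x^3 - 51x^2 + 867x - 5286

Set β = α - 17 = ∛(373), so β^3 = 373. Then (α - 17)^3 - 373 = 0, i.e. α is a root of g(x) = (x - 17)^3 - 373 = x^3 - 51x^2 + 867x - 5286. Since g(x) = h(x - 17) where h(x) = x^3 - 373, and h is irreducible over Q (because 373 is not a perfect cube, so h has no rational root, and a monic cubic with no rational root is irreducible), g is also irreducible (irreducibility is preserved under the substitution x → x - 17). Hence m_α(x) = x^3 - 51x^2 + 867x - 5286.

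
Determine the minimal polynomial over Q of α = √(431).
m_α(x) = x^2 - 431

α satisfies α^2 - 431 = 0, so x^2 - 431 annihilates α. Since d = 431 is squarefree and ≠ 1, it is not a perfect square in Q, so x^2 - 431 has no rational root and is therefore irreducible over Q (a degree-2 polynomial over a field is irreducible iff it has no root). Hence m_α(x) = x^2 - 431.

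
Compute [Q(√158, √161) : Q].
[Q(√158, √161) : Q] = 4

[Q(√158):Q] = 2 (min poly x^2 - 158, irreducible since 158 is squarefree > 1). For the top step, suppose √161 ∈ Q(√158), say √161 = c + d√158 with c, d ∈ Q. Squaring: 161 = c^2 + 158d^2 + 2cd√158. Since √158 ∉ Q this forces 2cd = 0. If d = 0 then √161 = c ∈ Q, contradicting 161 squarefree > 1. If c = 0 then 161 = 158d^2, so 158·161 = (158d)^2 is a perfect square in Q — but 158·161 = 25438 is not a perfect square (since 158 and 161 are distinct squarefree integers). Contradiction. Hence √161 ∉ Q(√158), so x^2 - 161 stays irreducible over Q(√158) and [Q(√158, √161) : Q(√158)] = 2. By the tower law, [Q(√158, √161) : Q] = 2 · 2 = 4.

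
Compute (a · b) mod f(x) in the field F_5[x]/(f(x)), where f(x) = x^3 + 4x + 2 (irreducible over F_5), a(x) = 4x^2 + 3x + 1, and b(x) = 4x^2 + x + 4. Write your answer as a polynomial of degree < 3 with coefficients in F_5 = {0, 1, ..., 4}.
a · b ≡ 4x^2 + 2x + 2 (mod f(x))

Multiply in F_5[x]: a(x)·b(x) = (4x^2 + 3x + 1)·(4x^2 + x + 4) = x^4 + x^3 + 3x^2 + 3x + 4. This has degree ≥ 3, so divide by f(x) over F_5: x^4 + x^3 + 3x^2 + 3x + 4 = (x + 1)·(x^3 + 4x + 2) + (4x^2 + 2x + 2). Hence a·b ≡ 4x^2 + 2x + 2 (mod f). (F_5[x]/(f) is a field with 5^3 = 125 elements since f is irreducible of degree 3.)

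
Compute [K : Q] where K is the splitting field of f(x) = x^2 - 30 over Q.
[K : Q] = 2

f(x) = x^2 - 30 factors as (x - √30)(x + √30). The splitting field is K = Q(√30). Since 30 is squarefree and > 1, it is not a perfect square, so x^2 - 30 is irreducible over Q and [Q(√30) : Q] = 2. Hence [K : Q] = 2.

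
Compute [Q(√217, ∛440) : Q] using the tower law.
[Q(√217, ∛440) : Q] = 6

Let L = Q(√217, ∛440). Since Q(√217) ⊂ L and [Q(√217):Q] = 2, the tower law gives 2 | [L:Q]. Likewise Q(∛440) ⊂ L with [Q(∛440):Q] = 3 (because 440 is not a perfect cube), so 3 | [L:Q]. As gcd(2,3) = 1, [L:Q] is divisible by 6. Conversely L is generated over Q by √217 and ∛440, so [L:Q] ≤ 2·3 = 6. Therefore [Q(√217, ∛440) : Q] = 6.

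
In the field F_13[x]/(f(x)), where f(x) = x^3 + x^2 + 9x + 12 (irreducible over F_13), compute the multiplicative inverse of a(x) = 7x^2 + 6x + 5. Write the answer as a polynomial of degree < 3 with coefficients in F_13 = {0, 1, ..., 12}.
a(x)^(-1) ≡ 2x^2 + 5x + 4 (mod f(x))

Since f is irreducible over F_13, F_13[x]/(f) is a field and a(x) ≠ 0 has an inverse. Apply the extended Euclidean algorithm to f(x) and a(x) in F_13[x]: f(x) = (2x + 4)·a(x) + (x + 5);  a(x) = (7x + 10)·(x + 5) + (7). The last nonzero remainder is the constant 7 = gcd(f, a) in F_13. Back-substituting through the division chain expresses 7 = s(x)·a(x) + t(x)·f(x) with s(x) ≡ x^2 + 9x + 2 (mod f), so (x^2 + 9x + 2)·a(x) ≡ 7 (mod f). Multiplying by 7^(-1) ≡ 2 in F_13 gives a(x)^(-1) ≡ 2·(x^2 + 9x + 2) ≡ 2x^2 + 5x + 4 (mod f). Check: (7x^2 + 6x + 5)·(2x^2 + 5x + 4) = x^4 + 8x^3 + 3x^2 + 10x + 7 ≡ 1 (mod x^3 + x^2 + 9x + 12).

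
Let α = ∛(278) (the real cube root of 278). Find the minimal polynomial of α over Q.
m_α(x) = x^3 - 278

α satisfies α^3 = 278, so x^3 - 278 annihilates α. By the rational root test, a rational root p/q (in lowest terms) of x^3 - 278 would satisfy p^3 = 278 q^3, forcing q = 1 and p^3 = 278; but 278 is not a perfect cube, contradiction. A monic cubic over Q with no rational root is irreducible (any nontrivial factorization would include a linear factor). Hence x^3 - 278 is the minimal polynomial of α, and in particular [Q(α):Q] = 3.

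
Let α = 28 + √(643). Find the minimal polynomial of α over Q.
m_α(x) = x^2 - 56x + 141

From α - 28 = √(643), squaring gives (α - 28)^2 = 643, i.e. α^2 - 56α + 784 = 643, so α^2 - 56α + 141 = 0. The discriminant of x^2 - 56x + 141 is (-56)^2 - 4·(141) = 3136 - 564 = 2572, and 4·(643) is not a perfect square in Q since 643 is squarefree and ≠ 1. Hence x^2 - 56x + 141 is irreducible over Q and is the minimal polynomial of α.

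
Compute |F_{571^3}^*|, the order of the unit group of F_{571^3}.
|F_{571^3}^*| = 186169410

F_{571^3} has 571^3 = 186169411 elements; its multiplicative group consists of all nonzero elements, so |F_{571^3}^*| = 186169411 - 1 = 186169410. (It is cyclic since any finite subgroup of the multiplicative group of a field is cyclic.)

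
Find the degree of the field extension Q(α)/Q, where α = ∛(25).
[Q(α):Q] = 3

The minimal polynomial of α is x^3 - 25, irreducible over Q since 25 is not a perfect cube (so x^3 - 25 has no rational root). Hence [Q(α):Q] = deg(m_α) = 3.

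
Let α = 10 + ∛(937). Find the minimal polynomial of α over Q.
m_α(x) = x^3 - 30x^2 + 300x - 1937

Set β = α - 10 = ∛(937), so β^3 = 937. Then (α - 10)^3 - 937 = 0, i.e. α is a root of g(x) = (x - 10)^3 - 937 = x^3 - 30x^2 + 300x - 1937. Since g(x) = h(x - 10) where h(x) = x^3 - 937, and h is irreducible over Q (because 937 is not a perfect cube, so h has no rational root, and a monic cubic with no rational root is irreducible), g is also irreducible (irreducibility is preserved under the substitution x → x - 10). Hence m_α(x) = x^3 - 30x^2 + 300x - 1937.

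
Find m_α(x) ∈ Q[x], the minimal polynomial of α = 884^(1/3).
m_α(x) = x^3 - 884

α satisfies α^3 = 884, so x^3 - 884 annihilates α. By the rational root test, a rational root p/q (in lowest terms) of x^3 - 884 would satisfy p^3 = 884 q^3, forcing q = 1 and p^3 = 884; but 884 is not a perfect cube, contradiction. A monic cubic over Q with no rational root is irreducible (any nontrivial factorization would include a linear factor). Hence x^3 - 884 is the minimal polynomial of α, and in particular [Q(α):Q] = 3.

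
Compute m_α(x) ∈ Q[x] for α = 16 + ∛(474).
m_α(x) = x^3 - 48x^2 + 768x - 4570

Set β = α - 16 = ∛(474), so β^3 = 474. Then (α - 16)^3 - 474 = 0, i.e. α is a root of g(x) = (x - 16)^3 - 474 = x^3 - 48x^2 + 768x - 4570. Since g(x) = h(x - 16) where h(x) = x^3 - 474, and h is irreducible over Q (because 474 is not a perfect cube, so h has no rational root, and a monic cubic with no rational root is irreducible), g is also irreducible (irreducibility is preserved under the substitution x → x - 16). Hence m_α(x) = x^3 - 48x^2 + 768x - 4570.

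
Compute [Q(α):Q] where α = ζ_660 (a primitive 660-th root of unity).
[Q(α):Q] = 160

The minimal polynomial of ζ_660 over Q is the 660-th cyclotomic polynomial Φ_660(x), which is irreducible over Q and has degree φ(660) = 160. Hence [Q(α):Q] = φ(660) = 160.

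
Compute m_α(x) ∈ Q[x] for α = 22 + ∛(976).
m_α(x) = x^3 - 66x^2 + 1452x - 11624

Set β = α - 22 = ∛(976), so β^3 = 976. Then (α - 22)^3 - 976 = 0, i.e. α is a root of g(x) = (x - 22)^3 - 976 = x^3 - 66x^2 + 1452x - 11624. Since g(x) = h(x - 22) where h(x) = x^3 - 976, and h is irreducible over Q (because 976 is not a perfect cube, so h has no rational root, and a monic cubic with no rational root is irreducible), g is also irreducible (irreducibility is preserved under the substitution x → x - 22). Hence m_α(x) = x^3 - 66x^2 + 1452x - 11624.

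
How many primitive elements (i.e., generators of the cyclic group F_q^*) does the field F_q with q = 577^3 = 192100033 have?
There are φ(192100032) = 60652800 primitive elements

F_q^* is cyclic of order q - 1 = 192100032. A cyclic group of order m has exactly φ(m) generators. Here m = 192100032 = 2^6 · 3^3 · 19 · 5851, so the number of primitive elements is φ(192100032) = 60652800.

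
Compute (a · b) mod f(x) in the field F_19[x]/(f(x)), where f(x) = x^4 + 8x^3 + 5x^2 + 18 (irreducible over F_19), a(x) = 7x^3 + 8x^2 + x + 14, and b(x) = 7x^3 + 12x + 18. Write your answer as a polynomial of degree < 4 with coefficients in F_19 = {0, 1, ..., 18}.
a · b ≡ 6x^3 + 18x^2 + 2x + 12 (mod f(x))

Multiply in F_19[x]: a(x)·b(x) = (7x^3 + 8x^2 + x + 14)·(7x^3 + 12x + 18) = 11x^6 + 18x^5 + 15x^4 + 16x^3 + 4x^2 + 15x + 5. This has degree ≥ 4, so divide by f(x) over F_19: 11x^6 + 18x^5 + 15x^4 + 16x^3 + 4x^2 + 15x + 5 = (11x^2 + 6x + 7)·(x^4 + 8x^3 + 5x^2 + 18) + (6x^3 + 18x^2 + 2x + 12). Hence a·b ≡ 6x^3 + 18x^2 + 2x + 12 (mod f). (F_19[x]/(f) is a field with 19^4 = 130321 elements since f is irreducible of degree 4.)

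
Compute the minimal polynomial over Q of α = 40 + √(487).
m_α(x) = x^2 - 80x + 1113

From α - 40 = √(487), squaring gives (α - 40)^2 = 487, i.e. α^2 - 80α + 1600 = 487, so α^2 - 80α + 1113 = 0. The discriminant of x^2 - 80x + 1113 is (-80)^2 - 4·(1113) = 6400 - 4452 = 1948, and 4·(487) is not a perfect square in Q since 487 is squarefree and ≠ 1. Hence x^2 - 80x + 1113 is irreducible over Q and is the minimal polynomial of α.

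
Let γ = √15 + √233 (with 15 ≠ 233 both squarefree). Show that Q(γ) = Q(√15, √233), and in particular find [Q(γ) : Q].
[Q(γ) : Q] = 4 (equivalently, Q(γ) = Q(√15, √233))

Obviously Q(γ) ⊆ Q(√15, √233), and [Q(√15, √233):Q] = 4 (since 15, 233 are distinct squarefree integers > 1 with 3495 not a perfect square). To show equality we compute the minimal polynomial of γ. From γ = √15 + √233: γ^2 = 15 + 2√(3495) + 233 = 248 + 2√(3495), so γ^2 - 248 = 2√(3495); squaring, (γ^2 - 248)^2 = 4·3495, i.e. γ^4 - 496γ^2 + 61504 - 13980 = 0, i.e. γ^4 - 496γ^2 + 47524 = 0. So γ is a root of x^4 - 496x^2 + 47524. This polynomial is irreducible over Q: it has no rational root (each ±√15 ± √233 is irrational), and any factorization into two quadratics over Q would force √(3495) ∈ Q (pairing opposite roots) or √15, √233 ∈ Q (other pairings), all impossible. Hence [Q(γ):Q] = 4 = [Q(√15, √233):Q], so Q(γ) = Q(√15, √233).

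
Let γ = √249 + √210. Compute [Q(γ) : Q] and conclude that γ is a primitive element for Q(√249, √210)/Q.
[Q(γ) : Q] = 4 (equivalently, Q(γ) = Q(√249, √210))

Obviously Q(γ) ⊆ Q(√249, √210), and [Q(√249, √210):Q] = 4 (since 249, 210 are distinct squarefree integers > 1 with 52290 not a perfect square). To show equality we compute the minimal polynomial of γ. From γ = √249 + √210: γ^2 = 249 + 2√(52290) + 210 = 459 + 2√(52290), so γ^2 - 459 = 2√(52290); squaring, (γ^2 - 459)^2 = 4·52290, i.e. γ^4 - 918γ^2 + 210681 - 209160 = 0, i.e. γ^4 - 918γ^2 + 1521 = 0. So γ is a root of x^4 - 918x^2 + 1521. This polynomial is irreducible over Q: it has no rational root (each ±√249 ± √210 is irrational), and any factorization into two quadratics over Q would force √(52290) ∈ Q (pairing opposite roots) or √249, √210 ∈ Q (other pairings), all impossible. Hence [Q(γ):Q] = 4 = [Q(√249, √210):Q], so Q(γ) = Q(√249, √210).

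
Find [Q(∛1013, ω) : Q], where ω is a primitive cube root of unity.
[Q(∛1013, ω) : Q] = 6

[Q(∛1013):Q] = 3 (min poly x^3 - 1013, irreducible since 1013 is not a perfect cube). [Q(ω):Q] = 2 (min poly x^2 + x + 1). Since Q(∛1013) ⊂ R and ω ∉ R, we have ω ∉ Q(∛1013), so x^2 + x + 1 remains irreducible over Q(∛1013) and [Q(∛1013, ω) : Q(∛1013)] = 2. By the tower law, [Q(∛1013, ω) : Q] = 3 · 2 = 6. (In fact Q(∛1013, ω) is the splitting field of x^3 - 1013 over Q.)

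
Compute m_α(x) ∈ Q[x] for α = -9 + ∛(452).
m_α(x) = x^3 + 27x^2 + 243x + 277

Set β = α + 9 = ∛(452), so β^3 = 452. Then (α + 9)^3 - 452 = 0, i.e. α is a root of g(x) = (x + 9)^3 - 452 = x^3 + 27x^2 + 243x + 277. Since g(x) = h(x + 9) where h(x) = x^3 - 452, and h is irreducible over Q (because 452 is not a perfect cube, so h has no rational root, and a monic cubic with no rational root is irreducible), g is also irreducible (irreducibility is preserved under the substitution x → x + 9). Hence m_α(x) = x^3 + 27x^2 + 243x + 277.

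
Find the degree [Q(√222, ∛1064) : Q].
[Q(√222, ∛1064) : Q] = 6

Let L = Q(√222, ∛1064). Since Q(√222) ⊂ L and [Q(√222):Q] = 2, the tower law gives 2 | [L:Q]. Likewise Q(∛1064) ⊂ L with [Q(∛1064):Q] = 3 (because 1064 is not a perfect cube), so 3 | [L:Q]. As gcd(2,3) = 1, [L:Q] is divisible by 6. Conversely L is generated over Q by √222 and ∛1064, so [L:Q] ≤ 2·3 = 6. Therefore [Q(√222, ∛1064) : Q] = 6.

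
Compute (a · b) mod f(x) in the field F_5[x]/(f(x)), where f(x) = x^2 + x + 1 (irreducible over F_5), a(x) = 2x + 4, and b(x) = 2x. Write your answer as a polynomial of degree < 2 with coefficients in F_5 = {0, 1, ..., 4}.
a · b ≡ 4x + 1 (mod f(x))

Multiply in F_5[x]: a(x)·b(x) = (2x + 4)·(2x) = 4x^2 + 3x. This has degree ≥ 2, so divide by f(x) over F_5: 4x^2 + 3x = (4)·(x^2 + x + 1) + (4x + 1). Hence a·b ≡ 4x + 1 (mod f). (F_5[x]/(f) is a field with 5^2 = 25 elements since f is irreducible of degree 2.)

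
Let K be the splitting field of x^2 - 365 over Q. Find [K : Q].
[K : Q] = 2

f(x) = x^2 - 365 factors as (x - √365)(x + √365). The splitting field is K = Q(√365). Since 365 is squarefree and > 1, it is not a perfect square, so x^2 - 365 is irreducible over Q and [Q(√365) : Q] = 2. Hence [K : Q] = 2.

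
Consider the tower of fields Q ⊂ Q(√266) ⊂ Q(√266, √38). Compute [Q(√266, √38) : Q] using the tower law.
[Q(√266, √38) : Q] = 4

[Q(√266):Q] = 2 (min poly x^2 - 266, irreducible since 266 is squarefree > 1). For the top step, suppose √38 ∈ Q(√266), say √38 = c + d√266 with c, d ∈ Q. Squaring: 38 = c^2 + 266d^2 + 2cd√266. Since √266 ∉ Q this forces 2cd = 0. If d = 0 then √38 = c ∈ Q, contradicting 38 squarefree > 1. If c = 0 then 38 = 266d^2, so 266·38 = (266d)^2 is a perfect square in Q — but 266·38 = 10108 is not a perfect square (since 266 and 38 are distinct squarefree integers). Contradiction. Hence √38 ∉ Q(√266), so x^2 - 38 stays irreducible over Q(√266) and [Q(√266, √38) : Q(√266)] = 2. By the tower law, [Q(√266, √38) : Q] = 2 · 2 = 4.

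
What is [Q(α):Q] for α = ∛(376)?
[Q(α):Q] = 3

The minimal polynomial of α is x^3 - 376, irreducible over Q since 376 is not a perfect cube (so x^3 - 376 has no rational root). Hence [Q(α):Q] = deg(m_α) = 3.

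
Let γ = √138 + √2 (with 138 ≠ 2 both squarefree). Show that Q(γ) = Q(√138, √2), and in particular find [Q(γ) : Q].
[Q(γ) : Q] = 4 (equivalently, Q(γ) = Q(√138, √2))

Obviously Q(γ) ⊆ Q(√138, √2), and [Q(√138, √2):Q] = 4 (since 138, 2 are distinct squarefree integers > 1 with 276 not a perfect square). To show equality we compute the minimal polynomial of γ. From γ = √138 + √2: γ^2 = 138 + 2√(276) + 2 = 140 + 2√(276), so γ^2 - 140 = 2√(276); squaring, (γ^2 - 140)^2 = 4·276, i.e. γ^4 - 280γ^2 + 19600 - 1104 = 0, i.e. γ^4 - 280γ^2 + 18496 = 0. So γ is a root of x^4 - 280x^2 + 18496. This polynomial is irreducible over Q: it has no rational root (each ±√138 ± √2 is irrational), and any factorization into two quadratics over Q would force √(276) ∈ Q (pairing opposite roots) or √138, √2 ∈ Q (other pairings), all impossible. Hence [Q(γ):Q] = 4 = [Q(√138, √2):Q], so Q(γ) = Q(√138, √2).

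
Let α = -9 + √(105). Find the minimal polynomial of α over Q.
m_α(x) = x^2 + 18x - 24

From α + 9 = √(105), squaring gives (α + 9)^2 = 105, i.e. α^2 + 18α + 81 = 105, so α^2 + 18α - 24 = 0. The discriminant of x^2 + 18x - 24 is (18)^2 - 4·(-24) = 324 + 96 = 420, and 4·(105) is not a perfect square in Q since 105 is squarefree and ≠ 1. Hence x^2 + 18x - 24 is irreducible over Q and is the minimal polynomial of α.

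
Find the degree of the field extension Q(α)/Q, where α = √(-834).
[Q(α):Q] = 2

[Q(α):Q] equals the degree of the minimal polynomial of α. Here α^2 = -834 and x^2 + 834 is irreducible (d = -834 is squarefree, ≠ 1, hence not a square), so deg(m_α) = 2. Thus [Q(α):Q] = 2.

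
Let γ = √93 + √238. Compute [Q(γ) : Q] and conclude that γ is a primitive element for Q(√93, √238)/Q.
[Q(γ) : Q] = 4 (equivalently, Q(γ) = Q(√93, √238))

Obviously Q(γ) ⊆ Q(√93, √238), and [Q(√93, √238):Q] = 4 (since 93, 238 are distinct squarefree integers > 1 with 22134 not a perfect square). To show equality we compute the minimal polynomial of γ. From γ = √93 + √238: γ^2 = 93 + 2√(22134) + 238 = 331 + 2√(22134), so γ^2 - 331 = 2√(22134); squaring, (γ^2 - 331)^2 = 4·22134, i.e. γ^4 - 662γ^2 + 109561 - 88536 = 0, i.e. γ^4 - 662γ^2 + 21025 = 0. So γ is a root of x^4 - 662x^2 + 21025. This polynomial is irreducible over Q: it has no rational root (each ±√93 ± √238 is irrational), and any factorization into two quadratics over Q would force √(22134) ∈ Q (pairing opposite roots) or √93, √238 ∈ Q (other pairings), all impossible. Hence [Q(γ):Q] = 4 = [Q(√93, √238):Q], so Q(γ) = Q(√93, √238).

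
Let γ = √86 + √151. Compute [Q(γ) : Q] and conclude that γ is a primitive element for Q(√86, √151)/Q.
[Q(γ) : Q] = 4 (equivalently, Q(γ) = Q(√86, √151))

Obviously Q(γ) ⊆ Q(√86, √151), and [Q(√86, √151):Q] = 4 (since 86, 151 are distinct squarefree integers > 1 with 12986 not a perfect square). To show equality we compute the minimal polynomial of γ. From γ = √86 + √151: γ^2 = 86 + 2√(12986) + 151 = 237 + 2√(12986), so γ^2 - 237 = 2√(12986); squaring, (γ^2 - 237)^2 = 4·12986, i.e. γ^4 - 474γ^2 + 56169 - 51944 = 0, i.e. γ^4 - 474γ^2 + 4225 = 0. So γ is a root of x^4 - 474x^2 + 4225. This polynomial is irreducible over Q: it has no rational root (each ±√86 ± √151 is irrational), and any factorization into two quadratics over Q would force √(12986) ∈ Q (pairing opposite roots) or √86, √151 ∈ Q (other pairings), all impossible. Hence [Q(γ):Q] = 4 = [Q(√86, √151):Q], so Q(γ) = Q(√86, √151).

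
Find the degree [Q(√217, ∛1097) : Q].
[Q(√217, ∛1097) : Q] = 6

Let L = Q(√217, ∛1097). Since Q(√217) ⊂ L and [Q(√217):Q] = 2, the tower law gives 2 | [L:Q]. Likewise Q(∛1097) ⊂ L with [Q(∛1097):Q] = 3 (because 1097 is not a perfect cube), so 3 | [L:Q]. As gcd(2,3) = 1, [L:Q] is divisible by 6. Conversely L is generated over Q by √217 and ∛1097, so [L:Q] ≤ 2·3 = 6. Therefore [Q(√217, ∛1097) : Q] = 6.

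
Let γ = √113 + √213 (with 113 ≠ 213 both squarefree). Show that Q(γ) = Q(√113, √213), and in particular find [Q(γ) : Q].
[Q(γ) : Q] = 4 (equivalently, Q(γ) = Q(√113, √213))

Obviously Q(γ) ⊆ Q(√113, √213), and [Q(√113, √213):Q] = 4 (since 113, 213 are distinct squarefree integers > 1 with 24069 not a perfect square). To show equality we compute the minimal polynomial of γ. From γ = √113 + √213: γ^2 = 113 + 2√(24069) + 213 = 326 + 2√(24069), so γ^2 - 326 = 2√(24069); squaring, (γ^2 - 326)^2 = 4·24069, i.e. γ^4 - 652γ^2 + 106276 - 96276 = 0, i.e. γ^4 - 652γ^2 + 10000 = 0. So γ is a root of x^4 - 652x^2 + 10000. This polynomial is irreducible over Q: it has no rational root (each ±√113 ± √213 is irrational), and any factorization into two quadratics over Q would force √(24069) ∈ Q (pairing opposite roots) or √113, √213 ∈ Q (other pairings), all impossible. Hence [Q(γ):Q] = 4 = [Q(√113, √213):Q], so Q(γ) = Q(√113, √213).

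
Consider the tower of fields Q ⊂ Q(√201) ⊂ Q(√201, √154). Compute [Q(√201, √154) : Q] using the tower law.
[Q(√201, √154) : Q] = 4

[Q(√201):Q] = 2 (min poly x^2 - 201, irreducible since 201 is squarefree > 1). For the top step, suppose √154 ∈ Q(√201), say √154 = c + d√201 with c, d ∈ Q. Squaring: 154 = c^2 + 201d^2 + 2cd√201. Since √201 ∉ Q this forces 2cd = 0. If d = 0 then √154 = c ∈ Q, contradicting 154 squarefree > 1. If c = 0 then 154 = 201d^2, so 201·154 = (201d)^2 is a perfect square in Q — but 201·154 = 30954 is not a perfect square (since 201 and 154 are distinct squarefree integers). Contradiction. Hence √154 ∉ Q(√201), so x^2 - 154 stays irreducible over Q(√201) and [Q(√201, √154) : Q(√201)] = 2. By the tower law, [Q(√201, √154) : Q] = 2 · 2 = 4.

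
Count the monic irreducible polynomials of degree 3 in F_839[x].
There are 196862960 monic irreducible polynomials of degree 3 over F_839

Each element of F_{839^3} that lies in no proper subfield is a root of exactly one monic irreducible of degree 3 over F_839, and each such polynomial has 3 distinct roots in F_{839^3}. By Möbius inversion the count is N_839(3) = (1/3) Σ_{d|3} μ(3/d) · 839^d = (1/3)(μ(3)·839^1 + μ(1)·839^3) = 590588880/3 = 196862960.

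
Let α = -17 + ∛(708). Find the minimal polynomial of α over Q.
m_α(x) = x^3 + 51x^2 + 867x + 4205

Set β = α + 17 = ∛(708), so β^3 = 708. Then (α + 17)^3 - 708 = 0, i.e. α is a root of g(x) = (x + 17)^3 - 708 = x^3 + 51x^2 + 867x + 4205. Since g(x) = h(x + 17) where h(x) = x^3 - 708, and h is irreducible over Q (because 708 is not a perfect cube, so h has no rational root, and a monic cubic with no rational root is irreducible), g is also irreducible (irreducibility is preserved under the substitution x → x + 17). Hence m_α(x) = x^3 + 51x^2 + 867x + 4205.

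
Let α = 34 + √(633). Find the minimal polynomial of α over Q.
m_α(x) = x^2 - 68x + 523

From α - 34 = √(633), squaring gives (α - 34)^2 = 633, i.e. α^2 - 68α + 1156 = 633, so α^2 - 68α + 523 = 0. The discriminant of x^2 - 68x + 523 is (-68)^2 - 4·(523) = 4624 - 2092 = 2532, and 4·(633) is not a perfect square in Q since 633 is squarefree and ≠ 1. Hence x^2 - 68x + 523 is irreducible over Q and is the minimal polynomial of α.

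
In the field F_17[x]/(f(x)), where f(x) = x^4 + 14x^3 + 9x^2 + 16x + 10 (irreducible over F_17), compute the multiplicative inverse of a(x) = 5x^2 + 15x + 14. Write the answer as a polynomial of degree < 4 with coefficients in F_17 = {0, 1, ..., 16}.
a(x)^(-1) ≡ 4x^3 + 13x^2 + 4x + 12 (mod f(x))

Since f is irreducible over F_17, F_17[x]/(f) is a field and a(x) ≠ 0 has an inverse. Apply the extended Euclidean algorithm to f(x) and a(x) in F_17[x]: f(x) = (7x^2 + 9x + 13)·a(x) + (x + 15);  a(x) = (5x + 8)·(x + 15) + (13). The last nonzero remainder is the constant 13 = gcd(f, a) in F_17. Back-substituting through the division chain expresses 13 = s(x)·a(x) + t(x)·f(x) with s(x) ≡ x^3 + 16x^2 + x + 3 (mod f), so (x^3 + 16x^2 + x + 3)·a(x) ≡ 13 (mod f). Multiplying by 13^(-1) ≡ 4 in F_17 gives a(x)^(-1) ≡ 4·(x^3 + 16x^2 + x + 3) ≡ 4x^3 + 13x^2 + 4x + 12 (mod f). Check: (5x^2 + 15x + 14)·(4x^3 + 13x^2 + 4x + 12) = 3x^5 + 6x^4 + 16x^3 + 13x^2 + 15x + 15 ≡ 1 (mod x^4 + 14x^3 + 9x^2 + 16x + 10).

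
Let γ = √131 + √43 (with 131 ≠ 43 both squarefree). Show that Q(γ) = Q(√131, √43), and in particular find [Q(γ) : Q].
[Q(γ) : Q] = 4 (equivalently, Q(γ) = Q(√131, √43))

Obviously Q(γ) ⊆ Q(√131, √43), and [Q(√131, √43):Q] = 4 (since 131, 43 are distinct squarefree integers > 1 with 5633 not a perfect square). To show equality we compute the minimal polynomial of γ. From γ = √131 + √43: γ^2 = 131 + 2√(5633) + 43 = 174 + 2√(5633), so γ^2 - 174 = 2√(5633); squaring, (γ^2 - 174)^2 = 4·5633, i.e. γ^4 - 348γ^2 + 30276 - 22532 = 0, i.e. γ^4 - 348γ^2 + 7744 = 0. So γ is a root of x^4 - 348x^2 + 7744. This polynomial is irreducible over Q: it has no rational root (each ±√131 ± √43 is irrational), and any factorization into two quadratics over Q would force √(5633) ∈ Q (pairing opposite roots) or √131, √43 ∈ Q (other pairings), all impossible. Hence [Q(γ):Q] = 4 = [Q(√131, √43):Q], so Q(γ) = Q(√131, √43).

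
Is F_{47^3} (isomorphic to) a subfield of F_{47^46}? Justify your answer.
No: F_{47^3} is not a subfield of F_{47^46}

F_{p^m} embeds in F_{p^n} iff m | n. Here 3 ∤ 46 (since 46 = 15·3 + 1 with remainder 1 ≠ 0), so F_{47^3} is not a subfield of F_{47^46}. Equivalently: if it were, the tower law would give 3 = [F_{47^3}:F_47] dividing [F_{47^46}:F_47] = 46, contradiction.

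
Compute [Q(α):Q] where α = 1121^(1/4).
[Q(α):Q] = 4

α is a root of x^4 - 1121. By Eisenstein's criterion at the prime p = 19 (which divides the constant term 1121 but p^2 = 361 does not, since 1121 is squarefree), x^4 - 1121 is irreducible over Q. Hence [Q(α):Q] = 4.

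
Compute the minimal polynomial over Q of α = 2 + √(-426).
m_α(x) = x^2 - 4x + 430

From α - 2 = √(-426), squaring gives (α - 2)^2 = -426, i.e. α^2 - 4α + 4 = -426, so α^2 - 4α + 430 = 0. The discriminant of x^2 - 4x + 430 is (-4)^2 - 4·(430) = 16 - 1720 = -1704, and 4·(-426) is not a perfect square in Q since -426 is squarefree and ≠ 1. Hence x^2 - 4x + 430 is irreducible over Q and is the minimal polynomial of α.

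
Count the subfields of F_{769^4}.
F_{769^4} has 3 subfields

The subfields of F_{p^n} are exactly the fields F_{p^d} for d | n (each is the fixed field of the unique index-d subgroup of Gal(F_{p^n}/F_p) ≅ Z/nZ). The divisors of n = 4 are {1, 2, 4}, giving 3 subfields: F_{769^1}, F_{769^2}, F_{769^4}.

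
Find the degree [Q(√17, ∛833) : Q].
[Q(√17, ∛833) : Q] = 6

Let L = Q(√17, ∛833). Since Q(√17) ⊂ L and [Q(√17):Q] = 2, the tower law gives 2 | [L:Q]. Likewise Q(∛833) ⊂ L with [Q(∛833):Q] = 3 (because 833 is not a perfect cube), so 3 | [L:Q]. As gcd(2,3) = 1, [L:Q] is divisible by 6. Conversely L is generated over Q by √17 and ∛833, so [L:Q] ≤ 2·3 = 6. Therefore [Q(√17, ∛833) : Q] = 6.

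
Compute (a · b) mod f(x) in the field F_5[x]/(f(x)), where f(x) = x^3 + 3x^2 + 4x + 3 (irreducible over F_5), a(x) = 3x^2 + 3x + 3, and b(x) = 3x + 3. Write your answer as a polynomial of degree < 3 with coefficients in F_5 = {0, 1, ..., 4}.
a · b ≡ x^2 + 2x + 2 (mod f(x))

Multiply in F_5[x]: a(x)·b(x) = (3x^2 + 3x + 3)·(3x + 3) = 4x^3 + 3x^2 + 3x + 4. This has degree ≥ 3, so divide by f(x) over F_5: 4x^3 + 3x^2 + 3x + 4 = (4)·(x^3 + 3x^2 + 4x + 3) + (x^2 + 2x + 2). Hence a·b ≡ x^2 + 2x + 2 (mod f). (F_5[x]/(f) is a field with 5^3 = 125 elements since f is irreducible of degree 3.)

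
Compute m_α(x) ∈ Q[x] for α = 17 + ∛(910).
m_α(x) = x^3 - 51x^2 + 867x - 5823

Set β = α - 17 = ∛(910), so β^3 = 910. Then (α - 17)^3 - 910 = 0, i.e. α is a root of g(x) = (x - 17)^3 - 910 = x^3 - 51x^2 + 867x - 5823. Since g(x) = h(x - 17) where h(x) = x^3 - 910, and h is irreducible over Q (because 910 is not a perfect cube, so h has no rational root, and a monic cubic with no rational root is irreducible), g is also irreducible (irreducibility is preserved under the substitution x → x - 17). Hence m_α(x) = x^3 - 51x^2 + 867x - 5823.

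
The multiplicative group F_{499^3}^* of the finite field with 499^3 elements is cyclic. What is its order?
|F_{499^3}^*| = 124251498

F_{499^3} has 499^3 = 124251499 elements; its multiplicative group consists of all nonzero elements, so |F_{499^3}^*| = 124251499 - 1 = 124251498. (It is cyclic since any finite subgroup of the multiplicative group of a field is cyclic.)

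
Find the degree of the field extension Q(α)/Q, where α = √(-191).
[Q(α):Q] = 2

[Q(α):Q] equals the degree of the minimal polynomial of α. Here α^2 = -191 and x^2 + 191 is irreducible (d = -191 is squarefree, ≠ 1, hence not a square), so deg(m_α) = 2. Thus [Q(α):Q] = 2.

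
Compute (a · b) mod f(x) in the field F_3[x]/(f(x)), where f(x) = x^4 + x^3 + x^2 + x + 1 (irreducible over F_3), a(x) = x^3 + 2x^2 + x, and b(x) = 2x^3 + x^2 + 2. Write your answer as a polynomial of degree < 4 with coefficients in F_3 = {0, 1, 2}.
a · b ≡ 2x^3 + 1 (mod f(x))

Multiply in F_3[x]: a(x)·b(x) = (x^3 + 2x^2 + x)·(2x^3 + x^2 + 2) = 2x^6 + 2x^5 + x^4 + x^2 + 2x. This has degree ≥ 4, so divide by f(x) over F_3: 2x^6 + 2x^5 + x^4 + x^2 + 2x = (2x^2 + 2)·(x^4 + x^3 + x^2 + x + 1) + (2x^3 + 1). Hence a·b ≡ 2x^3 + 1 (mod f). (F_3[x]/(f) is a field with 3^4 = 81 elements since f is irreducible of degree 4.)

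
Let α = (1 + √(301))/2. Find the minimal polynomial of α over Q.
m_α(x) = x^2 - x - 75

From 2α - 1 = √(301), squaring gives (2α - 1)^2 = 301, i.e. 4α^2 - 4α + 1 = 301, so α^2 - α + (1 - 301)/4 = 0. Since 301 ≡ 1 (mod 4), (1 - 301)/4 = -75 ∈ Z. The polynomial x^2 - x - 75 has discriminant 1 - 4·(-75) = 301, which is not a perfect square in Q (d = 301 is squarefree and ≠ 1), so x^2 - x - 75 is irreducible over Q. It is the minimal polynomial of α.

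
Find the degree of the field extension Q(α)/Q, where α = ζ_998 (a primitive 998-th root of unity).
[Q(α):Q] = 498

The minimal polynomial of ζ_998 over Q is the 998-th cyclotomic polynomial Φ_998(x), which is irreducible over Q and has degree φ(998) = 498. Hence [Q(α):Q] = φ(998) = 498.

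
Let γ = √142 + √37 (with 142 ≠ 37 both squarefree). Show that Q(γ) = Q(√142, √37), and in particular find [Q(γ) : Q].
[Q(γ) : Q] = 4 (equivalently, Q(γ) = Q(√142, √37))

Obviously Q(γ) ⊆ Q(√142, √37), and [Q(√142, √37):Q] = 4 (since 142, 37 are distinct squarefree integers > 1 with 5254 not a perfect square). To show equality we compute the minimal polynomial of γ. From γ = √142 + √37: γ^2 = 142 + 2√(5254) + 37 = 179 + 2√(5254), so γ^2 - 179 = 2√(5254); squaring, (γ^2 - 179)^2 = 4·5254, i.e. γ^4 - 358γ^2 + 32041 - 21016 = 0, i.e. γ^4 - 358γ^2 + 11025 = 0. So γ is a root of x^4 - 358x^2 + 11025. This polynomial is irreducible over Q: it has no rational root (each ±√142 ± √37 is irrational), and any factorization into two quadratics over Q would force √(5254) ∈ Q (pairing opposite roots) or √142, √37 ∈ Q (other pairings), all impossible. Hence [Q(γ):Q] = 4 = [Q(√142, √37):Q], so Q(γ) = Q(√142, √37).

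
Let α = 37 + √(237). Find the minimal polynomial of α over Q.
m_α(x) = x^2 - 74x + 1132

From α - 37 = √(237), squaring gives (α - 37)^2 = 237, i.e. α^2 - 74α + 1369 = 237, so α^2 - 74α + 1132 = 0. The discriminant of x^2 - 74x + 1132 is (-74)^2 - 4·(1132) = 5476 - 4528 = 948, and 4·(237) is not a perfect square in Q since 237 is squarefree and ≠ 1. Hence x^2 - 74x + 1132 is irreducible over Q and is the minimal polynomial of α.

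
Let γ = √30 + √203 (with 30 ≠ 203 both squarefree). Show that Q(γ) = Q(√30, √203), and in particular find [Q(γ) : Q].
[Q(γ) : Q] = 4 (equivalently, Q(γ) = Q(√30, √203))

Obviously Q(γ) ⊆ Q(√30, √203), and [Q(√30, √203):Q] = 4 (since 30, 203 are distinct squarefree integers > 1 with 6090 not a perfect square). To show equality we compute the minimal polynomial of γ. From γ = √30 + √203: γ^2 = 30 + 2√(6090) + 203 = 233 + 2√(6090), so γ^2 - 233 = 2√(6090); squaring, (γ^2 - 233)^2 = 4·6090, i.e. γ^4 - 466γ^2 + 54289 - 24360 = 0, i.e. γ^4 - 466γ^2 + 29929 = 0. So γ is a root of x^4 - 466x^2 + 29929. This polynomial is irreducible over Q: it has no rational root (each ±√30 ± √203 is irrational), and any factorization into two quadratics over Q would force √(6090) ∈ Q (pairing opposite roots) or √30, √203 ∈ Q (other pairings), all impossible. Hence [Q(γ):Q] = 4 = [Q(√30, √203):Q], so Q(γ) = Q(√30, √203).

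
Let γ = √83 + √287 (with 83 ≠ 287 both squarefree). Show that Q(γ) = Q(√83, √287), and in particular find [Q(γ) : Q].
[Q(γ) : Q] = 4 (equivalently, Q(γ) = Q(√83, √287))

Obviously Q(γ) ⊆ Q(√83, √287), and [Q(√83, √287):Q] = 4 (since 83, 287 are distinct squarefree integers > 1 with 23821 not a perfect square). To show equality we compute the minimal polynomial of γ. From γ = √83 + √287: γ^2 = 83 + 2√(23821) + 287 = 370 + 2√(23821), so γ^2 - 370 = 2√(23821); squaring, (γ^2 - 370)^2 = 4·23821, i.e. γ^4 - 740γ^2 + 136900 - 95284 = 0, i.e. γ^4 - 740γ^2 + 41616 = 0. So γ is a root of x^4 - 740x^2 + 41616. This polynomial is irreducible over Q: it has no rational root (each ±√83 ± √287 is irrational), and any factorization into two quadratics over Q would force √(23821) ∈ Q (pairing opposite roots) or √83, √287 ∈ Q (other pairings), all impossible. Hence [Q(γ):Q] = 4 = [Q(√83, √287):Q], so Q(γ) = Q(√83, √287).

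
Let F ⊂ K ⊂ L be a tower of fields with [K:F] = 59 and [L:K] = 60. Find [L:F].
[L:F] = 3540

The tower law says that for any tower of field extensions F ⊂ K ⊂ L with finite degrees, [L:F] = [L:K] · [K:F]. Here this gives [L:F] = 60 · 59 = 3540.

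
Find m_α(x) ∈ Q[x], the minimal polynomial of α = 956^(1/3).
m_α(x) = x^3 - 956

α satisfies α^3 = 956, so x^3 - 956 annihilates α. By the rational root test, a rational root p/q (in lowest terms) of x^3 - 956 would satisfy p^3 = 956 q^3, forcing q = 1 and p^3 = 956; but 956 is not a perfect cube, contradiction. A monic cubic over Q with no rational root is irreducible (any nontrivial factorization would include a linear factor). Hence x^3 - 956 is the minimal polynomial of α, and in particular [Q(α):Q] = 3.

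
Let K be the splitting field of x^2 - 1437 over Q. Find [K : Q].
[K : Q] = 2

f(x) = x^2 - 1437 factors as (x - √1437)(x + √1437). The splitting field is K = Q(√1437). Since 1437 is squarefree and > 1, it is not a perfect square, so x^2 - 1437 is irreducible over Q and [Q(√1437) : Q] = 2. Hence [K : Q] = 2.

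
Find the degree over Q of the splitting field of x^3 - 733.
[K : Q] = 6

The roots of x^3 - 733 are ∛733, ω∛733, ω^2∛733 where ω = e^(2πi/3) is a primitive cube root of unity, so K = Q(∛733, ω). Now [Q(∛733):Q] = 3 (since 733 is not a perfect cube, x^3 - 733 is irreducible) and [Q(ω):Q] = 2. Both 2 and 3 divide [K:Q], and [K:Q] ≤ 3·2 = 6, so [K:Q] = 6. (Equivalently: Q(∛733) ⊂ R but ω ∉ R, so [K : Q(∛733)] = 2.)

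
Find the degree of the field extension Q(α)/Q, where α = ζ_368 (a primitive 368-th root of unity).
[Q(α):Q] = 176

The minimal polynomial of ζ_368 over Q is the 368-th cyclotomic polynomial Φ_368(x), which is irreducible over Q and has degree φ(368) = 176. Hence [Q(α):Q] = φ(368) = 176.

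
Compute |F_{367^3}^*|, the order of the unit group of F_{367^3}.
|F_{367^3}^*| = 49430862

F_{367^3} has 367^3 = 49430863 elements; its multiplicative group consists of all nonzero elements, so |F_{367^3}^*| = 49430863 - 1 = 49430862. (It is cyclic since any finite subgroup of the multiplicative group of a field is cyclic.)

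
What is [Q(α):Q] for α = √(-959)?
[Q(α):Q] = 2

[Q(α):Q] equals the degree of the minimal polynomial of α. Here α^2 = -959 and x^2 + 959 is irreducible (d = -959 is squarefree, ≠ 1, hence not a square), so deg(m_α) = 2. Thus [Q(α):Q] = 2.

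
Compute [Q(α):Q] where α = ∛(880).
[Q(α):Q] = 3

The minimal polynomial of α is x^3 - 880, irreducible over Q since 880 is not a perfect cube (so x^3 - 880 has no rational root). Hence [Q(α):Q] = deg(m_α) = 3.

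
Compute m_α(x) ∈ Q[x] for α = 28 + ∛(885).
m_α(x) = x^3 - 84x^2 + 2352x - 22837

Set β = α - 28 = ∛(885), so β^3 = 885. Then (α - 28)^3 - 885 = 0, i.e. α is a root of g(x) = (x - 28)^3 - 885 = x^3 - 84x^2 + 2352x - 22837. Since g(x) = h(x - 28) where h(x) = x^3 - 885, and h is irreducible over Q (because 885 is not a perfect cube, so h has no rational root, and a monic cubic with no rational root is irreducible), g is also irreducible (irreducibility is preserved under the substitution x → x - 28). Hence m_α(x) = x^3 - 84x^2 + 2352x - 22837.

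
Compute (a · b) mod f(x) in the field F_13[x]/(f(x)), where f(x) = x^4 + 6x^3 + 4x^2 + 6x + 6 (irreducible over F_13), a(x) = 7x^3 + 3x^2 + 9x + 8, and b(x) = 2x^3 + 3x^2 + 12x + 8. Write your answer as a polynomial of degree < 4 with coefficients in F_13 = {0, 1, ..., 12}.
a · b ≡ 3x^3 + 9x^2 + 9 (mod f(x))

Multiply in F_13[x]: a(x)·b(x) = (7x^3 + 3x^2 + 9x + 8)·(2x^3 + 3x^2 + 12x + 8) = x^6 + x^5 + 7x^4 + 5x^3 + 12x + 12. This has degree ≥ 4, so divide by f(x) over F_13: x^6 + x^5 + 7x^4 + 5x^3 + 12x + 12 = (x^2 + 8x + 7)·(x^4 + 6x^3 + 4x^2 + 6x + 6) + (3x^3 + 9x^2 + 9). Hence a·b ≡ 3x^3 + 9x^2 + 9 (mod f). (F_13[x]/(f) is a field with 13^4 = 28561 elements since f is irreducible of degree 4.)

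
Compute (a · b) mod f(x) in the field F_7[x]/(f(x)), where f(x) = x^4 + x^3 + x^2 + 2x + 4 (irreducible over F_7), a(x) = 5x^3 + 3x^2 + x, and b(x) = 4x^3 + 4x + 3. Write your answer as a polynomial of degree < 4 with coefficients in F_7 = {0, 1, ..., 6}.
a · b ≡ 4x^3 + 4x + 1 (mod f(x))

Multiply in F_7[x]: a(x)·b(x) = (5x^3 + 3x^2 + x)·(4x^3 + 4x + 3) = 6x^6 + 5x^5 + 3x^4 + 6x^3 + 6x^2 + 3x. This has degree ≥ 4, so divide by f(x) over F_7: 6x^6 + 5x^5 + 3x^4 + 6x^3 + 6x^2 + 3x = (6x^2 + 6x + 5)·(x^4 + x^3 + x^2 + 2x + 4) + (4x^3 + 4x + 1). Hence a·b ≡ 4x^3 + 4x + 1 (mod f). (F_7[x]/(f) is a field with 7^4 = 2401 elements since f is irreducible of degree 4.)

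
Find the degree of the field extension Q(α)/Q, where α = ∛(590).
[Q(α):Q] = 3

The minimal polynomial of α is x^3 - 590, irreducible over Q since 590 is not a perfect cube (so x^3 - 590 has no rational root). Hence [Q(α):Q] = deg(m_α) = 3.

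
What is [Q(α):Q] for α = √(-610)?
[Q(α):Q] = 2

[Q(α):Q] equals the degree of the minimal polynomial of α. Here α^2 = -610 and x^2 + 610 is irreducible (d = -610 is squarefree, ≠ 1, hence not a square), so deg(m_α) = 2. Thus [Q(α):Q] = 2.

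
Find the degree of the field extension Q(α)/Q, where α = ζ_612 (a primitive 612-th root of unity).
[Q(α):Q] = 192

The minimal polynomial of ζ_612 over Q is the 612-th cyclotomic polynomial Φ_612(x), which is irreducible over Q and has degree φ(612) = 192. Hence [Q(α):Q] = φ(612) = 192.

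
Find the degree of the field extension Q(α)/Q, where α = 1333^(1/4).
[Q(α):Q] = 4

α is a root of x^4 - 1333. By Eisenstein's criterion at the prime p = 31 (which divides the constant term 1333 but p^2 = 961 does not, since 1333 is squarefree), x^4 - 1333 is irreducible over Q. Hence [Q(α):Q] = 4.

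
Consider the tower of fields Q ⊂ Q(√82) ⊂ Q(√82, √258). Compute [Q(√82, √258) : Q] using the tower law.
[Q(√82, √258) : Q] = 4

[Q(√82):Q] = 2 (min poly x^2 - 82, irreducible since 82 is squarefree > 1). For the top step, suppose √258 ∈ Q(√82), say √258 = c + d√82 with c, d ∈ Q. Squaring: 258 = c^2 + 82d^2 + 2cd√82. Since √82 ∉ Q this forces 2cd = 0. If d = 0 then √258 = c ∈ Q, contradicting 258 squarefree > 1. If c = 0 then 258 = 82d^2, so 82·258 = (82d)^2 is a perfect square in Q — but 82·258 = 21156 is not a perfect square (since 82 and 258 are distinct squarefree integers). Contradiction. Hence √258 ∉ Q(√82), so x^2 - 258 stays irreducible over Q(√82) and [Q(√82, √258) : Q(√82)] = 2. By the tower law, [Q(√82, √258) : Q] = 2 · 2 = 4.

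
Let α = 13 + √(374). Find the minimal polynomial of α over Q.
m_α(x) = x^2 - 26x - 205

From α - 13 = √(374), squaring gives (α - 13)^2 = 374, i.e. α^2 - 26α + 169 = 374, so α^2 - 26α - 205 = 0. The discriminant of x^2 - 26x - 205 is (-26)^2 - 4·(-205) = 676 + 820 = 1496, and 4·(374) is not a perfect square in Q since 374 is squarefree and ≠ 1. Hence x^2 - 26x - 205 is irreducible over Q and is the minimal polynomial of α.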